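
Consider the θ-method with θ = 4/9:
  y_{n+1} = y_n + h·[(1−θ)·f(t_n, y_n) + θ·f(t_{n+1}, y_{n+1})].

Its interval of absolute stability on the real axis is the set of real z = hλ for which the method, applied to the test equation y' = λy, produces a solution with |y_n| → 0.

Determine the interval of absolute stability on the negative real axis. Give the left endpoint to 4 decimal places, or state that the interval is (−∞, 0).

z∈(-18.0000,0).

On y'=λy, z=hλ:
  y_{n+1} = y_n + z·[5/9·y_n + 4/9·y_{n+1}] ⇒ (1 − 4/9z)y_{n+1} = (1 + 5/9z)y_n
  ⇒ R(z) = (1 + 5/9z)/(1 − 4/9z).

Find x<0 with |R(x)|<1.
x=-0.52: |R|=0.5776
R=−1: 1+5/9x = −1+4/9x ⇒ -1/9x=2 ⇒ x=2/(-1/9)=-18.0000
Confirm numerically:
  x=-15.869: |R|=0.97060 <1
  x=-15.741: |R|=0.96861 <1
  x=-11.658: |R|=0.88600 <1
  x=-10.518: |R|=0.85350 <1
  x=-18.380: |R|=1.00460 >1
  x=-18.184: |R|=1.00225 >1
Stable set (-18.0000, 0).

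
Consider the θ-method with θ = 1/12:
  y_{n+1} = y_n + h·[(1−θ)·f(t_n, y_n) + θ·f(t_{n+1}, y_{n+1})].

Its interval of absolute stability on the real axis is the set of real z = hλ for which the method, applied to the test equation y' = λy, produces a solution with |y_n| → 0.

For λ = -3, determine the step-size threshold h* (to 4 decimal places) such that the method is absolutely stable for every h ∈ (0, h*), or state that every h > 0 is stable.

Set f=λy, z=hλ:
  y_{n+1} = y_n + z·[11/12·y_n + 1/12·y_{n+1}] ⇒ (1 − 1/12z)y_{n+1} = (1 + 11/12z)y_n
  Hence R(z) = (1 + 11/12z)/(1 − 1/12z).

Need |R(x)|<1, x<0.
x=-0.78: |R|=0.2676
R=−1: 1+11/12x = −1+1/12x ⇒ -5/6x=2 ⇒ x=2/(-5/6)=-2.4000
Confirm numerically:
  x=-1.903: |R|=0.64252 <1
  x=-1.197: |R|=0.08843 <1
  x=-1.153: |R|=0.05193 <1
  x=-2.835: |R|=1.29323 >1
  x=-2.708: |R|=1.20941 >1
  x=-2.683: |R|=1.19274 >1
Interval (-2.4000, 0).

(-2.4000,0); λ=-3 ⇒ h* = (12/5)/3 = 0.8000.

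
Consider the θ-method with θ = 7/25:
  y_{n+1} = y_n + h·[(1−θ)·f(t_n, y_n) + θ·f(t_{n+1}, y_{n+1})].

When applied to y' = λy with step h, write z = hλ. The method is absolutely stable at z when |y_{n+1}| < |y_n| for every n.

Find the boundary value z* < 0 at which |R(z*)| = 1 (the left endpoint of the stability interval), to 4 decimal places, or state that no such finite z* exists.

left endpoint -4.5455.

With y'=λy (z=hλ):
  y_{n+1} = y_n + z·[18/25·y_n + 7/25·y_{n+1}] ⇒ (1 − 7/25z)y_{n+1} = (1 + 18/25z)y_n
  ⇒ R(z) = (1 + 18/25z)/(1 − 7/25z).

Solve |R(x)|<1 on ℝ⁻.
x=-1.03: |R|=0.2006
R=−1: 1+18/25x = −1+7/25x ⇒ -11/25x=2 ⇒ x=2/(-11/25)=-4.5455
Confirm numerically:
  x=-3.280: |R|=0.70976 <1
  x=-2.320: |R|=0.40640 <1
  x=-2.308: |R|=0.40198 <1
  x=-4.790: |R|=1.04596 >1
  x=-4.733: |R|=1.03549 >1
Interval (-4.5455, 0).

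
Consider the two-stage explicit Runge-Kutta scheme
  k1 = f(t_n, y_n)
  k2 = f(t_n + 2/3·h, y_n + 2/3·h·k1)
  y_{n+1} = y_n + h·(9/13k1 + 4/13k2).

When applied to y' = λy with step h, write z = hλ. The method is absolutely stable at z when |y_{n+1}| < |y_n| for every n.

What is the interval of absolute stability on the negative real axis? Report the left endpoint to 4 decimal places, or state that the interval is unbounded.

z∈(-4.8750,0).

With y'=λy (z=hλ):
  k1=λy_n ⇒ h·k1=z·y_n;  k2=λ(1+2/3z)y_n ⇒ h·k2=z(1+2/3z)y_n
  y_{n+1}/y_n = 1 + 9/13z + 4/13z(1+2/3z) = 1 + z + 8/39z²
  ⇒ R(z) = 1 + z + 8/39z².

Boundary: |R(x)|=1, x<0.
x=-1.37: |R|=0.0150
R=1: x+8/39x²=0 ⇒ x=−39/8=-4.8750; min R=1−1/(4·8/39)=-0.2188>−1
Confirm numerically:
  x=-4.613: |R|=0.75208 <1
  x=-4.059: |R|=0.32059 <1
  x=-3.488: |R|=0.00762 <1
  x=-2.855: |R|=0.18299 <1
  x=-5.251: |R|=1.40500 >1
  x=-5.182: |R|=1.32633 >1
  x=-4.926: |R|=1.05153 >1
So |R|<1 on (-4.8750, 0).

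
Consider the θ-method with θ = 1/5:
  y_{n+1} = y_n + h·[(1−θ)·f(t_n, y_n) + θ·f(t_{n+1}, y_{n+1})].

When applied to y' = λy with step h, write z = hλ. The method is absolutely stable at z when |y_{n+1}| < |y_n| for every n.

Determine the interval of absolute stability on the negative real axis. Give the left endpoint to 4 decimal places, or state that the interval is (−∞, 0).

z∈(-3.3333,0).

On y'=λy, z=hλ:
  y_{n+1} = y_n + z·[4/5·y_n + 1/5·y_{n+1}] ⇒ (1 − 1/5z)y_{n+1} = (1 + 4/5z)y_n
  Hence R(z) = (1 + 4/5z)/(1 − 1/5z).

Boundary: |R(x)|=1, x<0.
x=-0.62: |R|=0.4484
R=−1: 1+4/5x = −1+1/5x ⇒ -3/5x=2 ⇒ x=2/(-3/5)=-3.3333
Confirm numerically:
  x=-2.718: |R|=0.76082 <1
  x=-2.467: |R|=0.65194 <1
  x=-1.873: |R|=0.36258 <1
  x=-1.814: |R|=0.33108 <1
  x=-3.690: |R|=1.12313 >1
  x=-3.659: |R|=1.11283 >1
  x=-3.427: |R|=1.03335 >1
Stable set (-3.3333, 0).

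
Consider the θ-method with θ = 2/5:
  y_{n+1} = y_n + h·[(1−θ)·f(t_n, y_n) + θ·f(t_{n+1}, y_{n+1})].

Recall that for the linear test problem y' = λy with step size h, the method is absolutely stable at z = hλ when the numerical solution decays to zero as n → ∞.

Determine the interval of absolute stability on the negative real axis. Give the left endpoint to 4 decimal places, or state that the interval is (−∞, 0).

On y'=λy, z=hλ:
  y_{n+1} = y_n + z·[3/5·y_n + 2/5·y_{n+1}] ⇒ (1 − 2/5z)y_{n+1} = (1 + 3/5z)y_n
  so R(z) = (1 + 3/5z)/(1 − 2/5z).

Need |R(x)|<1, x<0.
x=-1.66: |R|=0.0024
R=−1: 1+3/5x = −1+2/5x ⇒ -1/5x=2 ⇒ x=2/(-1/5)=-10.0000
Confirm numerically:
  x=-9.873: |R|=0.99487 <1
  x=-8.704: |R|=0.94216 <1
  x=-5.939: |R|=0.75939 <1
  x=-10.488: |R|=1.01879 >1
  x=-10.264: |R|=1.01034 >1
  x=-10.232: |R|=1.00911 >1
So |R|<1 on (-10.0000, 0).

z∈(-10.0000,0).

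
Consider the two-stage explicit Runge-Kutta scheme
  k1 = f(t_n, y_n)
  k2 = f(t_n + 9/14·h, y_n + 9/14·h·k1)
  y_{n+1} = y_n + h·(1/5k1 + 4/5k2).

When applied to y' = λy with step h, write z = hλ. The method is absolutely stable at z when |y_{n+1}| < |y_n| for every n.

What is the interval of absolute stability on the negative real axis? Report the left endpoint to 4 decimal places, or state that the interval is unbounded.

On y'=λy, z=hλ:
  k1=λy_n ⇒ h·k1=z·y_n;  k2=λ(1+9/14z)y_n ⇒ h·k2=z(1+9/14z)y_n
  y_{n+1}/y_n = 1 + 1/5z + 4/5z(1+9/14z) = 1 + z + 18/35z²
  ⇒ R(z) = 1 + z + 18/35z².

Boundary: |R(x)|=1, x<0.
x=-0.75: |R|=0.5393
R=1: x+18/35x²=0 ⇒ x=−35/18=-1.9444; min R=1−1/(4·18/35)=0.5139>−1
Confirm numerically:
  x=-1.635: |R|=0.73980 <1
  x=-1.574: |R|=0.70013 <1
  x=-1.551: |R|=0.68617 <1
  x=-2.429: |R|=1.60531 >1
  x=-2.424: |R|=1.59783 >1
  x=-2.316: |R|=1.44255 >1
Stable set (-1.9444, 0).

z∈(-1.9444,0).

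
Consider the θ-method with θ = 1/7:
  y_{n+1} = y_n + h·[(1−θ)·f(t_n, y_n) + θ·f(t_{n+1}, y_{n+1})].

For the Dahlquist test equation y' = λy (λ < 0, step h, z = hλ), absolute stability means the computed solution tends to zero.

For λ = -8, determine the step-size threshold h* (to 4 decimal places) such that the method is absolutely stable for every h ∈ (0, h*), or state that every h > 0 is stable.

(-2.8000,0); λ=-8 ⇒ h* = (14/5)/8 = 0.3500.

Set f=λy, z=hλ:
  y_{n+1} = y_n + z·[6/7·y_n + 1/7·y_{n+1}] ⇒ (1 − 1/7z)y_{n+1} = (1 + 6/7z)y_n
  ⇒ R(z) = (1 + 6/7z)/(1 − 1/7z).

Boundary: |R(x)|=1, x<0.
x=-1.18: |R|=0.0098
R=−1: 1+6/7x = −1+1/7x ⇒ -5/7x=2 ⇒ x=2/(-5/7)=-2.8000
Confirm numerically:
  x=-2.377: |R|=0.77445 <1
  x=-1.952: |R|=0.52636 <1
  x=-1.316: |R|=0.10774 <1
  x=-3.373: |R|=1.27620 >1
  x=-3.182: |R|=1.18759 >1
Interval (-2.8000, 0).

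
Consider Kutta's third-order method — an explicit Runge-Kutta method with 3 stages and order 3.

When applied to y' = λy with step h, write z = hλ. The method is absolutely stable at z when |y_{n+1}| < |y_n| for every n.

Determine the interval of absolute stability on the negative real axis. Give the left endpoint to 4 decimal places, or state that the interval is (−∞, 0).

(-2.5127, 0).

With y'=λy (z=hλ):
  order 3, 3-stage ⇒ R(z)=1+z+z^2/2+z^3/6
  (e.g. R(-1.61)=-0.00950, |R|=0.00950)

Need |R(x)|<1, x<0.
x=-1.61: |R|=0.0095
|R(-2.4)|=0.8240 |R(-1.98)|=0.3135 |R(-0.84)|=0.4140
Bisect:
  x_lo=-3.2240 |R|=2.6119  x_hi=-0.1928 |R|=0.8246
  mid=-1.70838 |R|=0.08010 →hi
  mid=-2.46617 |R|=0.92504 →hi
  mid=-2.84506 |R|=1.63604 →lo
  mid=-2.65562 |R|=1.25083 →lo
  mid=-2.56089 |R|=1.08094 →lo
  mid=-2.51353 |R|=1.00129 →lo
  mid=-2.48985 |R|=0.96275 →hi
  mid=-2.50169 |R|=0.98191 →hi
  mid=-2.50761 |R|=0.99158 →hi
  ...
  [-2.51279,-2.51261] ⇒ x*=-2.5127
So |R|<1 on (-2.5127, 0).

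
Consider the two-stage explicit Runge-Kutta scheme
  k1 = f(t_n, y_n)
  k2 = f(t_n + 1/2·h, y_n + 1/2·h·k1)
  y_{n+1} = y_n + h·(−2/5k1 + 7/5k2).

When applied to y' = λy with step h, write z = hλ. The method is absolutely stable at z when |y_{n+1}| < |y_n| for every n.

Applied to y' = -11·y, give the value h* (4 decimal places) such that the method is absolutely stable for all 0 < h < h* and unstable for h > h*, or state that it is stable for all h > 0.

Set f=λy, z=hλ:
  k1=λy_n ⇒ h·k1=z·y_n;  k2=λ(1+1/2z)y_n ⇒ h·k2=z(1+1/2z)y_n
  y_{n+1}/y_n = 1 − 2/5z + 7/5z(1+1/2z) = 1 + z + 7/10z²
  ⇒ R(z) = 1 + z + 7/10z².

Need |R(x)|<1, x<0.
x=-0.98: |R|=0.6923
R=1: x+7/10x²=0 ⇒ x=−10/7=-1.4286; min R=1−1/(4·7/10)=0.6429>−1
Confirm numerically:
  x=-0.948: |R|=0.68109 <1
  x=-0.857: |R|=0.65711 <1
  x=-0.813: |R|=0.64968 <1
  x=-0.635: |R|=0.64726 <1
  x=-1.900: |R|=1.62700 >1
  x=-1.867: |R|=1.57298 >1
Interval (-1.4286, 0).

(-1.4286,0); λ=-11 ⇒ h* = (10/7)/11 = 0.1299.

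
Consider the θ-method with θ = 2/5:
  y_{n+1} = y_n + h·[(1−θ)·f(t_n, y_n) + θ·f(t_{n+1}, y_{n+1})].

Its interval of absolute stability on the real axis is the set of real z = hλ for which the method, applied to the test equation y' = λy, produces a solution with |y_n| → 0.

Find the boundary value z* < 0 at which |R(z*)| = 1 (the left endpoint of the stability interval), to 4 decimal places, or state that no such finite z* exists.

Set f=λy, z=hλ:
  y_{n+1} = y_n + z·[3/5·y_n + 2/5·y_{n+1}] ⇒ (1 − 2/5z)y_{n+1} = (1 + 3/5z)y_n
  ⇒ R(z) = (1 + 3/5z)/(1 − 2/5z).

Solve |R(x)|<1 on ℝ⁻.
x=-1.4: |R|=0.1026
R=−1: 1+3/5x = −1+2/5x ⇒ -1/5x=2 ⇒ x=2/(-1/5)=-10.0000
Confirm numerically:
  x=-9.511: |R|=0.97964 <1
  x=-7.986: |R|=0.90397 <1
  x=-7.136: |R|=0.85139 <1
  x=-4.983: |R|=0.66477 <1
  x=-10.275: |R|=1.01076 >1
  x=-10.030: |R|=1.00120 >1
Interval (-10.0000, 0).

left endpoint -10.0000.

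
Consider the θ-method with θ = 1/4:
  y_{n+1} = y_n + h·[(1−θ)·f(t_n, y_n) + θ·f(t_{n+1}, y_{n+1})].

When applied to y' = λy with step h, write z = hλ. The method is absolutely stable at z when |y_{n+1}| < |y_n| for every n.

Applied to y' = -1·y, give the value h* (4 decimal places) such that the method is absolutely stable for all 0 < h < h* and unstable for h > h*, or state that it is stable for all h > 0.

Test eqn y'=λy, z=hλ:
  y_{n+1} = y_n + z·[3/4·y_n + 1/4·y_{n+1}] ⇒ (1 − 1/4z)y_{n+1} = (1 + 3/4z)y_n
  so R(z) = (1 + 3/4z)/(1 − 1/4z).

Need |R(x)|<1, x<0.
x=-0.39: |R|=0.6446
R=−1: 1+3/4x = −1+1/4x ⇒ -1/2x=2 ⇒ x=2/(-1/2)=-4.0000
Confirm numerically:
  x=-3.463: |R|=0.85609 <1
  x=-3.138: |R|=0.75848 <1
  x=-2.936: |R|=0.69319 <1
  x=-4.393: |R|=1.09365 >1
  x=-4.211: |R|=1.05139 >1
  x=-4.096: |R|=1.02372 >1
So |R|<1 on (-4.0000, 0).

(-4.0000,0); λ=-1 ⇒ h* = (4)/1 = 4.0000.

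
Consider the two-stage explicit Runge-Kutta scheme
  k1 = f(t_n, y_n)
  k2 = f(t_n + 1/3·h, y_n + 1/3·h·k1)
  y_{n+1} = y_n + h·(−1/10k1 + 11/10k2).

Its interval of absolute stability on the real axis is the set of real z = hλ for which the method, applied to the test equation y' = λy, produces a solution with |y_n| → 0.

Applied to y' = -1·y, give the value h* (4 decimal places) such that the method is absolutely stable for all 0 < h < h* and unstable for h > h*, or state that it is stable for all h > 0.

Set f=λy, z=hλ:
  k1=λy_n ⇒ h·k1=z·y_n;  k2=λ(1+1/3z)y_n ⇒ h·k2=z(1+1/3z)y_n
  y_{n+1}/y_n = 1 − 1/10z + 11/10z(1+1/3z) = 1 + z + 11/30z²
  R(z) = 1 + z + 11/30z².

Need |R(x)|<1, x<0.
x=-0.74: |R|=0.4608
R=1: x+11/30x²=0 ⇒ x=−30/11=-2.7273; min R=1−1/(4·11/30)=0.3182>−1
Confirm numerically:
  x=-2.574: |R|=0.85534 <1
  x=-2.532: |R|=0.81871 <1
  x=-2.132: |R|=0.53466 <1
  x=-1.678: |R|=0.35442 <1
  x=-3.009: |R|=1.31083 >1
  x=-2.836: |R|=1.11306 >1
Stable set (-2.7273, 0).

(-2.7273,0); λ=-1 ⇒ h* = (30/11)/1 = 2.7273.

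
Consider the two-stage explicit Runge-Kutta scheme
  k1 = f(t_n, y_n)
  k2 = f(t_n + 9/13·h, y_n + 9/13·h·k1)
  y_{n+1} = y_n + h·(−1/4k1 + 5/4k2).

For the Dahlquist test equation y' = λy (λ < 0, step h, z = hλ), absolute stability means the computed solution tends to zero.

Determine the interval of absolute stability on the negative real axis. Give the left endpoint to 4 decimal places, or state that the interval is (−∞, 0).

With y'=λy (z=hλ):
  k1=λy_n ⇒ h·k1=z·y_n;  k2=λ(1+9/13z)y_n ⇒ h·k2=z(1+9/13z)y_n
  y_{n+1}/y_n = 1 − 1/4z + 5/4z(1+9/13z) = 1 + z + 45/52z²
  Hence R(z) = 1 + z + 45/52z².

Find x<0 with |R(x)|<1.
x=-0.83: |R|=0.7662
R=1: x+45/52x²=0 ⇒ x=−52/45=-1.1556; min R=1−1/(4·45/52)=0.7111>−1
Confirm numerically:
  x=-1.057: |R|=0.90985 <1
  x=-1.020: |R|=0.88035 <1
  x=-0.712: |R|=0.72670 <1
  x=-1.651: |R|=1.70787 >1
  x=-1.396: |R|=1.29048 >1
So |R|<1 on (-1.1556, 0).

(-1.1556, 0).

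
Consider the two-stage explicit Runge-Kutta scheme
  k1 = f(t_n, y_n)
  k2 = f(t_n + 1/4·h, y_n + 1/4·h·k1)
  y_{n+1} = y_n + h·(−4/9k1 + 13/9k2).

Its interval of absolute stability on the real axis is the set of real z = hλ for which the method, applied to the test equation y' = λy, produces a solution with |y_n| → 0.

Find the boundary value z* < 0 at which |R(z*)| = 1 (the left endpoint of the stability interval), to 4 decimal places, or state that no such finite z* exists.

left endpoint -2.7692.

On y'=λy, z=hλ:
  k1=λy_n ⇒ h·k1=z·y_n;  k2=λ(1+1/4z)y_n ⇒ h·k2=z(1+1/4z)y_n
  y_{n+1}/y_n = 1 − 4/9z + 13/9z(1+1/4z) = 1 + z + 13/36z²
  so R(z) = 1 + z + 13/36z².

Find x<0 with |R(x)|<1.
x=-0.61: |R|=0.5244
R=1: x+13/36x²=0 ⇒ x=−36/13=-2.7692; min R=1−1/(4·13/36)=0.3077>−1
Confirm numerically:
  x=-2.659: |R|=0.89416 <1
  x=-1.546: |R|=0.31710 <1
  x=-1.184: |R|=0.32223 <1
  x=-3.204: |R|=1.50303 >1
  x=-2.974: |R|=1.21991 >1
  x=-2.884: |R|=1.11953 >1
Stable set (-2.7692, 0).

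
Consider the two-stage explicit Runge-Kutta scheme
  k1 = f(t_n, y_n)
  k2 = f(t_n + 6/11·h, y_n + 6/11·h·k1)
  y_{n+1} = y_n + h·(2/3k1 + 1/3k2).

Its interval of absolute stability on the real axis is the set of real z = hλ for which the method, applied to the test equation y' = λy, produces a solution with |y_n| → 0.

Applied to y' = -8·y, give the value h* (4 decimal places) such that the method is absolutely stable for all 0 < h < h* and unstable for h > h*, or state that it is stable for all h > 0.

On y'=λy, z=hλ:
  k1=λy_n ⇒ h·k1=z·y_n;  k2=λ(1+6/11z)y_n ⇒ h·k2=z(1+6/11z)y_n
  y_{n+1}/y_n = 1 + 2/3z + 1/3z(1+6/11z) = 1 + z + 2/11z²
  ⇒ R(z) = 1 + z + 2/11z².

Solve |R(x)|<1 on ℝ⁻.
x=-0.97: |R|=0.2011
R=1: x+2/11x²=0 ⇒ x=−11/2=-5.5000; min R=1−1/(4·2/11)=-0.3750>−1
Confirm numerically:
  x=-5.471: |R|=0.97115 <1
  x=-4.613: |R|=0.25605 <1
  x=-4.242: |R|=0.02974 <1
  x=-3.279: |R|=0.32412 <1
  x=-5.589: |R|=1.09044 >1
  x=-5.544: |R|=1.04435 >1
  x=-5.529: |R|=1.02915 >1
Interval (-5.5000, 0).

(-5.5000,0); λ=-8 ⇒ h* = (11/2)/8 = 0.6875.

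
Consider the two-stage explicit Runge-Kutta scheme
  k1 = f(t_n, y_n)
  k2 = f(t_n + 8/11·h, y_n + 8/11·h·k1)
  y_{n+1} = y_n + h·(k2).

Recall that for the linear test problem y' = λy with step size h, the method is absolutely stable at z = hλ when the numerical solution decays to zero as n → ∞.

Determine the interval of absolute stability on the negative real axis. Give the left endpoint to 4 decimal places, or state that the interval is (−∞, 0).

Test eqn y'=λy, z=hλ:
  k1=λy_n ⇒ h·k1=z·y_n;  k2=λ(1+8/11z)y_n ⇒ h·k2=z(1+8/11z)y_n
  y_{n+1}/y_n = 1 + z(1+8/11z) = 1 + z + 8/11z²
  Hence R(z) = 1 + z + 8/11z².

Solve |R(x)|<1 on ℝ⁻.
x=-0.74: |R|=0.6583
R=1: x+8/11x²=0 ⇒ x=−11/8=-1.3750; min R=1−1/(4·8/11)=0.6562>−1
Confirm numerically:
  x=-1.335: |R|=0.96116 <1
  x=-0.793: |R|=0.66434 <1
  x=-0.745: |R|=0.65865 <1
  x=-1.837: |R|=1.61723 >1
  x=-1.512: |R|=1.15065 >1
So |R|<1 on (-1.3750, 0).

(-1.3750, 0).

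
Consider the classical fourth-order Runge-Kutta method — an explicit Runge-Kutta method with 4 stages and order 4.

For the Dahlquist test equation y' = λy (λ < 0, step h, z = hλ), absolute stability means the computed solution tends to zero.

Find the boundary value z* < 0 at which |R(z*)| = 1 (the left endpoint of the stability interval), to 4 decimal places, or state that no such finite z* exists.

left endpoint -2.7853.

With y'=λy (z=hλ):
  order 4, 4-stage ⇒ R(z)=1+z+z^2/2+z^3/6+z^4/24
  (e.g. R(-1.16)=0.32809, |R|=0.32809)

Solve |R(x)|<1 on ℝ⁻.
x=-1.16: |R|=0.3281
|R(-2.7)|=0.8788 |R(-2.59)|=0.7433 |R(-2.55)|=0.6995
Bisect:
  x_lo=-3.4189 |R|=2.4579  x_hi=-0.1206 |R|=0.8864
  mid=-1.76976 |R|=0.28117 →hi
  mid=-2.59433 |R|=0.74824 →hi
  mid=-3.00661 |R|=1.38828 →lo
  mid=-2.80047 |R|=1.02312 →lo
  mid=-2.69740 |R|=0.87537 →hi
  mid=-2.74893 |R|=0.94655 →hi
  mid=-2.77470 |R|=0.98415 →hi
  mid=-2.78759 |R|=1.00346 →lo
  ...
  [-2.78537,-2.78517] ⇒ x*=-2.7853
Stable set (-2.7853, 0).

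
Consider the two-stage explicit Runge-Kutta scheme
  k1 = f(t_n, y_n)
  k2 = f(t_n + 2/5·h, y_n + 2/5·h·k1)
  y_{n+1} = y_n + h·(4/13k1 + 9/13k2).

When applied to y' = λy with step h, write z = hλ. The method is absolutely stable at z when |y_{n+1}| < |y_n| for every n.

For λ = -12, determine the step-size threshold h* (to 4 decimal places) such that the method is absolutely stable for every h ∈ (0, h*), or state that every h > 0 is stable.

On y'=λy, z=hλ:
  k1=λy_n ⇒ h·k1=z·y_n;  k2=λ(1+2/5z)y_n ⇒ h·k2=z(1+2/5z)y_n
  y_{n+1}/y_n = 1 + 4/13z + 9/13z(1+2/5z) = 1 + z + 18/65z²
  ⇒ R(z) = 1 + z + 18/65z².

Solve |R(x)|<1 on ℝ⁻.
x=-1.7: |R|=0.1003
R=1: x+18/65x²=0 ⇒ x=−65/18=-3.6111; min R=1−1/(4·18/65)=0.0972>−1
Confirm numerically:
  x=-3.406: |R|=0.80654 <1
  x=-3.197: |R|=0.63338 <1
  x=-2.367: |R|=0.18451 <1
  x=-1.946: |R|=0.10268 <1
  x=-4.055: |R|=1.49845 >1
  x=-3.906: |R|=1.31897 >1
Interval (-3.6111, 0).

(-3.6111,0); λ=-12 ⇒ h* = (65/18)/12 = 0.3009.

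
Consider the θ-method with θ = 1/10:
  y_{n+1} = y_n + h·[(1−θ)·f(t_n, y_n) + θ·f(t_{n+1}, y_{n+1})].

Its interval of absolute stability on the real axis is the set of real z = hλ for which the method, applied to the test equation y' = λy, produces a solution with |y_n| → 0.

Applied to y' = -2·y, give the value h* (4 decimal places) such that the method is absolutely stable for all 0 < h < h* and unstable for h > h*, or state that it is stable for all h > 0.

(-2.5000,0); λ=-2 ⇒ h* = (5/2)/2 = 1.2500.

On y'=λy, z=hλ:
  y_{n+1} = y_n + z·[9/10·y_n + 1/10·y_{n+1}] ⇒ (1 − 1/10z)y_{n+1} = (1 + 9/10z)y_n
  R(z) = (1 + 9/10z)/(1 − 1/10z).

Need |R(x)|<1, x<0.
x=-0.58: |R|=0.4518
R=−1: 1+9/10x = −1+1/10x ⇒ -4/5x=2 ⇒ x=2/(-4/5)=-2.5000
Confirm numerically:
  x=-2.072: |R|=0.71637 <1
  x=-1.971: |R|=0.64648 <1
  x=-1.709: |R|=0.45956 <1
  x=-1.352: |R|=0.19098 <1
  x=-3.015: |R|=1.31656 >1
  x=-2.656: |R|=1.09861 >1
Interval (-2.5000, 0).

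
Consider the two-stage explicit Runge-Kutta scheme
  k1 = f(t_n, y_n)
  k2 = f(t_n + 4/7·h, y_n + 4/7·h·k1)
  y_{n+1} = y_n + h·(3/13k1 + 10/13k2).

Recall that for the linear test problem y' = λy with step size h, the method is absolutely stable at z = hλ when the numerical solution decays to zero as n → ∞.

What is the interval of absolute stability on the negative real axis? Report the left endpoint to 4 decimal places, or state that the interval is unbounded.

On y'=λy, z=hλ:
  k1=λy_n ⇒ h·k1=z·y_n;  k2=λ(1+4/7z)y_n ⇒ h·k2=z(1+4/7z)y_n
  y_{n+1}/y_n = 1 + 3/13z + 10/13z(1+4/7z) = 1 + z + 40/91z²
  so R(z) = 1 + z + 40/91z².

Solve |R(x)|<1 on ℝ⁻.
x=-0.49: |R|=0.6155
R=1: x+40/91x²=0 ⇒ x=−91/40=-2.2750; min R=1−1/(4·40/91)=0.4313>−1
Confirm numerically:
  x=-1.661: |R|=0.55171 <1
  x=-1.180: |R|=0.43204 <1
  x=-1.050: |R|=0.43462 <1
  x=-0.961: |R|=0.44494 <1
  x=-2.844: |R|=1.71131 >1
  x=-2.785: |R|=1.62433 >1
  x=-2.304: |R|=1.02937 >1
So |R|<1 on (-2.2750, 0).

(-2.2750, 0).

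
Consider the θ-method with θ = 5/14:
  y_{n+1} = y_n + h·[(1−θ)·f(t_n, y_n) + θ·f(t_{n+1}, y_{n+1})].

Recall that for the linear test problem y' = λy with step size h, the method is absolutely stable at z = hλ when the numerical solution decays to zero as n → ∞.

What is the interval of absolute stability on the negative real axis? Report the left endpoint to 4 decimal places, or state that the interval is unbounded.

(-7.0000, 0).

On y'=λy, z=hλ:
  y_{n+1} = y_n + z·[9/14·y_n + 5/14·y_{n+1}] ⇒ (1 − 5/14z)y_{n+1} = (1 + 9/14z)y_n
  ⇒ R(z) = (1 + 9/14z)/(1 − 5/14z).

Solve |R(x)|<1 on ℝ⁻.
x=-0.66: |R|=0.4659
R=−1: 1+9/14x = −1+5/14x ⇒ -2/7x=2 ⇒ x=2/(-2/7)=-7.0000
Confirm numerically:
  x=-6.503: |R|=0.95726 <1
  x=-6.069: |R|=0.91602 <1
  x=-3.315: |R|=0.51791 <1
  x=-3.049: |R|=0.45960 <1
  x=-7.285: |R|=1.02261 >1
  x=-7.046: |R|=1.00374 >1
Stable set (-7.0000, 0).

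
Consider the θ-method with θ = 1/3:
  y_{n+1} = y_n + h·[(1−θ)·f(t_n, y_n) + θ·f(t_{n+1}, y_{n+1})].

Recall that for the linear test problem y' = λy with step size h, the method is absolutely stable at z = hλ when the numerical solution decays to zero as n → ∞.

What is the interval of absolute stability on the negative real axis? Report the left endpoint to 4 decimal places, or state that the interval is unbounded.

On y'=λy, z=hλ:
  y_{n+1} = y_n + z·[2/3·y_n + 1/3·y_{n+1}] ⇒ (1 − 1/3z)y_{n+1} = (1 + 2/3z)y_n
  ⇒ R(z) = (1 + 2/3z)/(1 − 1/3z).

Need |R(x)|<1, x<0.
x=-1.31: |R|=0.0882
R=−1: 1+2/3x = −1+1/3x ⇒ -1/3x=2 ⇒ x=2/(-1/3)=-6.0000
Confirm numerically:
  x=-5.450: |R|=0.93491 <1
  x=-3.556: |R|=0.62721 <1
  x=-2.562: |R|=0.38188 <1
  x=-6.557: |R|=1.05828 >1
  x=-6.492: |R|=1.05183 >1
  x=-6.074: |R|=1.00816 >1
Stable set (-6.0000, 0).

z∈(-6.0000,0).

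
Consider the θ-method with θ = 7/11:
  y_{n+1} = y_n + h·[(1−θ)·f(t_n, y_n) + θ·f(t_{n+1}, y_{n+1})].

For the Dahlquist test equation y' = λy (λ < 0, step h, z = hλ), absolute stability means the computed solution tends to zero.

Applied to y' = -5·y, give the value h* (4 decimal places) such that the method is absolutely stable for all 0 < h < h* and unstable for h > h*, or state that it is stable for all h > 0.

With y'=λy (z=hλ):
  y_{n+1} = y_n + z·[4/11·y_n + 7/11·y_{n+1}] ⇒ (1 − 7/11z)y_{n+1} = (1 + 4/11z)y_n
  Hence R(z) = (1 + 4/11z)/(1 − 7/11z).

Boundary: |R(x)|=1, x<0.
x=-1.09: |R|=0.3564
x=-2: |R|=0.1200
x=-10: |R|=0.3580
x=-100: |R|=0.5471
θ=7/11≥1/2 ⇒ |1+4/11x|<|1−7/11x| ∀x<0 ⇒ unbounded interval.

unbounded; (−∞, 0). Any h>0 works for λ=-5.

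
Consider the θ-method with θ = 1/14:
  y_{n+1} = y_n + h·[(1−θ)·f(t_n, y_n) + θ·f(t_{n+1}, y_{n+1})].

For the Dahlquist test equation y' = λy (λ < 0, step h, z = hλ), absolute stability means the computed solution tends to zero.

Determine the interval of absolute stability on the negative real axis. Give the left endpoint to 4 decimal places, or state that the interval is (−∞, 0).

z∈(-2.3333,0).

With y'=λy (z=hλ):
  y_{n+1} = y_n + z·[13/14·y_n + 1/14·y_{n+1}] ⇒ (1 − 1/14z)y_{n+1} = (1 + 13/14z)y_n
  ⇒ R(z) = (1 + 13/14z)/(1 − 1/14z).

Boundary: |R(x)|=1, x<0.
x=-1.75: |R|=0.5556
R=−1: 1+13/14x = −1+1/14x ⇒ -6/7x=2 ⇒ x=2/(-6/7)=-2.3333
Confirm numerically:
  x=-2.087: |R|=0.81625 <1
  x=-2.012: |R|=0.75918 <1
  x=-1.157: |R|=0.06868 <1
  x=-1.107: |R|=0.02588 <1
  x=-2.608: |R|=1.19846 >1
  x=-2.561: |R|=1.16497 >1
Interval (-2.3333, 0).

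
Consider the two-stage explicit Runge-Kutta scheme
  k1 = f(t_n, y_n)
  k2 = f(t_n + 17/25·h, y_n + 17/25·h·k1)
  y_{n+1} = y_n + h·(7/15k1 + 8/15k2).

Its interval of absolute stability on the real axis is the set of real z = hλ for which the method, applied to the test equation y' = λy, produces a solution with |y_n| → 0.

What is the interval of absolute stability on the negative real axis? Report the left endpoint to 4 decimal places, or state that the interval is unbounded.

z∈(-2.7574,0).

Set f=λy, z=hλ:
  k1=λy_n ⇒ h·k1=z·y_n;  k2=λ(1+17/25z)y_n ⇒ h·k2=z(1+17/25z)y_n
  y_{n+1}/y_n = 1 + 7/15z + 8/15z(1+17/25z) = 1 + z + 136/375z²
  Hence R(z) = 1 + z + 136/375z².

Need |R(x)|<1, x<0.
x=-0.38: |R|=0.6724
R=1: x+136/375x²=0 ⇒ x=−375/136=-2.7574; min R=1−1/(4·136/375)=0.3107>−1
Confirm numerically:
  x=-1.654: |R|=0.33815 <1
  x=-1.333: |R|=0.31142 <1
  x=-1.203: |R|=0.32185 <1
  x=-3.227: |R|=1.54964 >1
  x=-2.845: |R|=1.09043 >1
So |R|<1 on (-2.7574, 0).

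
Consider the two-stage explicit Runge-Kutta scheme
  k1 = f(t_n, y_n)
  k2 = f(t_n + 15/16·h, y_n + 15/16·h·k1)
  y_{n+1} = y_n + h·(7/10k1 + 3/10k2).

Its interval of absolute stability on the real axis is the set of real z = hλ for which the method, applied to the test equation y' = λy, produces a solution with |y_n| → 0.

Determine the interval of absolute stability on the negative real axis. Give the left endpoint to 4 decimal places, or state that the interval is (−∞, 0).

On y'=λy, z=hλ:
  k1=λy_n ⇒ h·k1=z·y_n;  k2=λ(1+15/16z)y_n ⇒ h·k2=z(1+15/16z)y_n
  y_{n+1}/y_n = 1 + 7/10z + 3/10z(1+15/16z) = 1 + z + 9/32z²
  so R(z) = 1 + z + 9/32z².

Need |R(x)|<1, x<0.
x=-1.27: |R|=0.1836
R=1: x+9/32x²=0 ⇒ x=−32/9=-3.5556; min R=1−1/(4·9/32)=0.1111>−1
Confirm numerically:
  x=-3.338: |R|=0.79576 <1
  x=-2.017: |R|=0.12721 <1
  x=-1.688: |R|=0.11338 <1
  x=-4.148: |R|=1.69116 >1
  x=-4.002: |R|=1.50250 >1
  x=-3.809: |R|=1.27151 >1
So |R|<1 on (-3.5556, 0).

z∈(-3.5556,0).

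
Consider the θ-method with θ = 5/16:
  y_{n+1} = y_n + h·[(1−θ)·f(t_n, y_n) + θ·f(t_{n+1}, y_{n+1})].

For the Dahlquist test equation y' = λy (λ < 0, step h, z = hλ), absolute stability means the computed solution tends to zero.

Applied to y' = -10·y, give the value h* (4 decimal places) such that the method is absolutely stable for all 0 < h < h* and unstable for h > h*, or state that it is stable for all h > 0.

(-5.3333,0); λ=-10 ⇒ h* = (16/3)/10 = 0.5333.

Set f=λy, z=hλ:
  y_{n+1} = y_n + z·[11/16·y_n + 5/16·y_{n+1}] ⇒ (1 − 5/16z)y_{n+1} = (1 + 11/16z)y_n
  Hence R(z) = (1 + 11/16z)/(1 − 5/16z).

Solve |R(x)|<1 on ℝ⁻.
x=-0.82: |R|=0.3473
R=−1: 1+11/16x = −1+5/16x ⇒ -3/8x=2 ⇒ x=2/(-3/8)=-5.3333
Confirm numerically:
  x=-5.224: |R|=0.98443 <1
  x=-5.211: |R|=0.98255 <1
  x=-3.374: |R|=0.64235 <1
  x=-5.828: |R|=1.06575 >1
  x=-5.380: |R|=1.00653 >1
Interval (-5.3333, 0).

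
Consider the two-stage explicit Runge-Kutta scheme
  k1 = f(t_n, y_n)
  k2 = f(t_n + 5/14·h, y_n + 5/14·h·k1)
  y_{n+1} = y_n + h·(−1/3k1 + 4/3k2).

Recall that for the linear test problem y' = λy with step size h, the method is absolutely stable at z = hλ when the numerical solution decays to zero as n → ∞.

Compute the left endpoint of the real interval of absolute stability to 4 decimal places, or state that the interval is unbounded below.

left endpoint -2.1000.

On y'=λy, z=hλ:
  k1=λy_n ⇒ h·k1=z·y_n;  k2=λ(1+5/14z)y_n ⇒ h·k2=z(1+5/14z)y_n
  y_{n+1}/y_n = 1 − 1/3z + 4/3z(1+5/14z) = 1 + z + 10/21z²
  so R(z) = 1 + z + 10/21z².

Find x<0 with |R(x)|<1.
x=-0.53: |R|=0.6038
R=1: x+10/21x²=0 ⇒ x=−21/10=-2.1000; min R=1−1/(4·10/21)=0.4750>−1
Confirm numerically:
  x=-1.154: |R|=0.48015 <1
  x=-1.117: |R|=0.47714 <1
  x=-1.082: |R|=0.47549 <1
  x=-2.637: |R|=1.67432 >1
  x=-2.401: |R|=1.34414 >1
  x=-2.291: |R|=1.20837 >1
Stable set (-2.1000, 0).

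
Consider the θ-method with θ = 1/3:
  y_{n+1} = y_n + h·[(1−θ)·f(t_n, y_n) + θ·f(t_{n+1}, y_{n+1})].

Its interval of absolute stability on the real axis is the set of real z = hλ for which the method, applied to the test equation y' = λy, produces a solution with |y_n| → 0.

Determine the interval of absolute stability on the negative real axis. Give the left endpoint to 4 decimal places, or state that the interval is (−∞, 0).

(-6.0000, 0).

With y'=λy (z=hλ):
  y_{n+1} = y_n + z·[2/3·y_n + 1/3·y_{n+1}] ⇒ (1 − 1/3z)y_{n+1} = (1 + 2/3z)y_n
  R(z) = (1 + 2/3z)/(1 − 1/3z).

Need |R(x)|<1, x<0.
x=-1.13: |R|=0.1792
R=−1: 1+2/3x = −1+1/3x ⇒ -1/3x=2 ⇒ x=2/(-1/3)=-6.0000
Confirm numerically:
  x=-4.658: |R|=0.82476 <1
  x=-3.546: |R|=0.62511 <1
  x=-2.871: |R|=0.46704 <1
  x=-6.443: |R|=1.04691 >1
  x=-6.082: |R|=1.00903 >1
Stable set (-6.0000, 0).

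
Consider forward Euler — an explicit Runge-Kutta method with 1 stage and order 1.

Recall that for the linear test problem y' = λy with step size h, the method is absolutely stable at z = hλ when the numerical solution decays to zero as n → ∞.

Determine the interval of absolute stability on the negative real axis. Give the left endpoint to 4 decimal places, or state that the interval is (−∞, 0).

Set f=λy, z=hλ:
  order 1, 1-stage ⇒ R(z)=1+z
  (e.g. R(-1.71)=-0.71000, |R|=0.71000)

Solve |R(x)|<1 on ℝ⁻.
x=-1.71: |R|=0.7100
|R(-2.28)|=1.2800 |R(-2.25)|=1.2500 |R(-1.13)|=0.1300
Bisect:
  x_lo=-2.7760 |R|=1.7760  x_hi=-0.2655 |R|=0.7345
  mid=-1.52075 |R|=0.52075 →hi
  mid=-2.14837 |R|=1.14837 →lo
  mid=-1.83456 |R|=0.83456 →hi
  mid=-1.99146 |R|=0.99146 →hi
  mid=-2.06992 |R|=1.06992 →lo
  mid=-2.03069 |R|=1.03069 →lo
  mid=-2.01108 |R|=1.01108 →lo
  mid=-2.00127 |R|=1.00127 →lo
  mid=-1.99637 |R|=0.99637 →hi
  ...
  [-2.00004,-1.99989] ⇒ x*=-2.0000
Stable set (-2.0000, 0).

(-2.0000, 0).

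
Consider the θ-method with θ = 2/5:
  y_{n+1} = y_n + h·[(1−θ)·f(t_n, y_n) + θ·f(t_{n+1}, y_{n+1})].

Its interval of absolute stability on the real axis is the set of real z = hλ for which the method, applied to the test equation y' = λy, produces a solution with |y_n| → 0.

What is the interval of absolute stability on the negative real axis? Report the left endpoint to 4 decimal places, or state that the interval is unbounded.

z∈(-10.0000,0).

With y'=λy (z=hλ):
  y_{n+1} = y_n + z·[3/5·y_n + 2/5·y_{n+1}] ⇒ (1 − 2/5z)y_{n+1} = (1 + 3/5z)y_n
  so R(z) = (1 + 3/5z)/(1 − 2/5z).

Find x<0 with |R(x)|<1.
x=-1.28: |R|=0.1534
R=−1: 1+3/5x = −1+2/5x ⇒ -1/5x=2 ⇒ x=2/(-1/5)=-10.0000
Confirm numerically:
  x=-6.474: |R|=0.80354 <1
  x=-6.325: |R|=0.79178 <1
  x=-4.796: |R|=0.64337 <1
  x=-4.666: |R|=0.62783 <1
  x=-10.377: |R|=1.01464 >1
  x=-10.206: |R|=1.00811 >1
Stable set (-10.0000, 0).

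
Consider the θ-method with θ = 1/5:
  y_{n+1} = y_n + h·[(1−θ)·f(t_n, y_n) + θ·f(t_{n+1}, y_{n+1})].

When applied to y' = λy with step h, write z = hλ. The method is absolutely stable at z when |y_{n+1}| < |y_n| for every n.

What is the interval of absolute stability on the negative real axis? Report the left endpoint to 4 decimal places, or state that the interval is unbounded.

On y'=λy, z=hλ:
  y_{n+1} = y_n + z·[4/5·y_n + 1/5·y_{n+1}] ⇒ (1 − 1/5z)y_{n+1} = (1 + 4/5z)y_n
  ⇒ R(z) = (1 + 4/5z)/(1 − 1/5z).

Need |R(x)|<1, x<0.
x=-1.43: |R|=0.1120
R=−1: 1+4/5x = −1+1/5x ⇒ -3/5x=2 ⇒ x=2/(-3/5)=-3.3333
Confirm numerically:
  x=-2.801: |R|=0.79528 <1
  x=-2.261: |R|=0.55695 <1
  x=-1.844: |R|=0.34717 <1
  x=-1.408: |R|=0.09863 <1
  x=-3.927: |R|=1.19951 >1
  x=-3.667: |R|=1.11550 >1
  x=-3.546: |R|=1.07465 >1
So |R|<1 on (-3.3333, 0).

(-3.3333, 0).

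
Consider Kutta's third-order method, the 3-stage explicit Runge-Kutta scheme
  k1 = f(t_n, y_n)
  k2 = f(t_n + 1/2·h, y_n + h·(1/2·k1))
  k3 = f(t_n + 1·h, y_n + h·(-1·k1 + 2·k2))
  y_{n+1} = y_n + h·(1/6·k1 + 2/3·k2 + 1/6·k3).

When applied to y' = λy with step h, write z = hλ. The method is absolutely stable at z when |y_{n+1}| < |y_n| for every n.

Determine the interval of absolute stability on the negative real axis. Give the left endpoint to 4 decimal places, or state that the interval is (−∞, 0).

(-2.5127, 0).

On y'=λy, z=hλ:
  order 3, 3-stage ⇒ R(z)=1+z+z^2/2+z^3/6
  (e.g. R(-0.93)=0.36839, |R|=0.36839)

Solve |R(x)|<1 on ℝ⁻.
x=-0.93: |R|=0.3684
|R(-1.91)|=0.2473 |R(-1.79)|=0.1438 |R(-1.04)|=0.3133
Bisect:
  x_lo=-3.1323 |R|=2.3486  x_hi=-0.3939 |R|=0.6735
  mid=-1.76308 |R|=0.12226 →hi
  mid=-2.44769 |R|=0.89619 →hi
  mid=-2.79000 |R|=1.51755 →lo
  mid=-2.61884 |R|=1.18316 →lo
  mid=-2.53327 |R|=1.03406 →lo
  mid=-2.49048 |R|=0.96376 →hi
  mid=-2.51187 |R|=0.99857 →hi
  mid=-2.52257 |R|=1.01623 →lo
  mid=-2.51722 |R|=1.00737 →lo
  mid=-2.51455 |R|=1.00296 →lo
  ...
  [-2.51288,-2.51271] ⇒ x*=-2.5127
Interval (-2.5127, 0).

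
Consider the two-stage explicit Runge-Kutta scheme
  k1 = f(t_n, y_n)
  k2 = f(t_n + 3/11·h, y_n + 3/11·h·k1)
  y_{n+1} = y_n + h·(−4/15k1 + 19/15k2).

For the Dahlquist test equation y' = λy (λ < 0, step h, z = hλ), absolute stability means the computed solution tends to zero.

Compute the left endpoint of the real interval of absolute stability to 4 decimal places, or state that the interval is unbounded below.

left endpoint -2.8947.

With y'=λy (z=hλ):
  k1=λy_n ⇒ h·k1=z·y_n;  k2=λ(1+3/11z)y_n ⇒ h·k2=z(1+3/11z)y_n
  y_{n+1}/y_n = 1 − 4/15z + 19/15z(1+3/11z) = 1 + z + 19/55z²
  Hence R(z) = 1 + z + 19/55z².

Need |R(x)|<1, x<0.
x=-1.62: |R|=0.2866
R=1: x+19/55x²=0 ⇒ x=−55/19=-2.8947; min R=1−1/(4·19/55)=0.2763>−1
Confirm numerically:
  x=-2.856: |R|=0.96178 <1
  x=-2.269: |R|=0.50952 <1
  x=-2.151: |R|=0.44735 <1
  x=-3.428: |R|=1.63150 >1
  x=-3.271: |R|=1.42517 >1
  x=-3.012: |R|=1.12201 >1
Stable set (-2.8947, 0).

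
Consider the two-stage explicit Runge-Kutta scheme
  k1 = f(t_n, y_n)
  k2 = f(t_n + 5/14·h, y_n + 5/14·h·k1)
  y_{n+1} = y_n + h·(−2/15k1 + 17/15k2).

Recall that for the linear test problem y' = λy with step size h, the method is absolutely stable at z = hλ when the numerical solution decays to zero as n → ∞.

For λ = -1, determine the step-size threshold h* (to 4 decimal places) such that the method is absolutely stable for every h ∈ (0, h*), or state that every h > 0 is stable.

On y'=λy, z=hλ:
  k1=λy_n ⇒ h·k1=z·y_n;  k2=λ(1+5/14z)y_n ⇒ h·k2=z(1+5/14z)y_n
  y_{n+1}/y_n = 1 − 2/15z + 17/15z(1+5/14z) = 1 + z + 17/42z²
  R(z) = 1 + z + 17/42z².

Solve |R(x)|<1 on ℝ⁻.
x=-1.13: |R|=0.3868
R=1: x+17/42x²=0 ⇒ x=−42/17=-2.4706; min R=1−1/(4·17/42)=0.3824>−1
Confirm numerically:
  x=-2.232: |R|=0.78445 <1
  x=-1.249: |R|=0.38243 <1
  x=-1.194: |R|=0.38304 <1
  x=-2.867: |R|=1.46002 >1
  x=-2.658: |R|=1.20163 >1
  x=-2.633: |R|=1.17309 >1
So |R|<1 on (-2.4706, 0).

(-2.4706,0); λ=-1 ⇒ h* = (42/17)/1 = 2.4706.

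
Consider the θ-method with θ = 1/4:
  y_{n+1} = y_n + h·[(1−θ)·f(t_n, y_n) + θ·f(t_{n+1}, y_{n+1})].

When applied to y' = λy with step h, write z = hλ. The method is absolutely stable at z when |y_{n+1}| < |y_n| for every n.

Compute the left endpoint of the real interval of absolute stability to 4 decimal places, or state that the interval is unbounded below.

left endpoint -4.0000.

Test eqn y'=λy, z=hλ:
  y_{n+1} = y_n + z·[3/4·y_n + 1/4·y_{n+1}] ⇒ (1 − 1/4z)y_{n+1} = (1 + 3/4z)y_n
  so R(z) = (1 + 3/4z)/(1 − 1/4z).

Boundary: |R(x)|=1, x<0.
x=-0.37: |R|=0.6613
R=−1: 1+3/4x = −1+1/4x ⇒ -1/2x=2 ⇒ x=2/(-1/2)=-4.0000
Confirm numerically:
  x=-3.592: |R|=0.89252 <1
  x=-3.571: |R|=0.88667 <1
  x=-2.005: |R|=0.33555 <1
  x=-4.364: |R|=1.08704 >1
  x=-4.145: |R|=1.03560 >1
Stable set (-4.0000, 0).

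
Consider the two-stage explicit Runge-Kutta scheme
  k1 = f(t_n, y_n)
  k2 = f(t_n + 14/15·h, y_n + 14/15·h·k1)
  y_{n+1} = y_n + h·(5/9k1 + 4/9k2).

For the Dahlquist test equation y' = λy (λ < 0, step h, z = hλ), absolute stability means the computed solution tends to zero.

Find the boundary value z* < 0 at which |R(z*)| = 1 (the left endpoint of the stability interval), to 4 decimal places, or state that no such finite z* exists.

Set f=λy, z=hλ:
  k1=λy_n ⇒ h·k1=z·y_n;  k2=λ(1+14/15z)y_n ⇒ h·k2=z(1+14/15z)y_n
  y_{n+1}/y_n = 1 + 5/9z + 4/9z(1+14/15z) = 1 + z + 56/135z²
  Hence R(z) = 1 + z + 56/135z².

Boundary: |R(x)|=1, x<0.
x=-1.8: |R|=0.5440
R=1: x+56/135x²=0 ⇒ x=−135/56=-2.4107; min R=1−1/(4·56/135)=0.3973>−1
Confirm numerically:
  x=-1.892: |R|=0.59290 <1
  x=-1.714: |R|=0.50464 <1
  x=-1.358: |R|=0.40699 <1
  x=-2.818: |R|=1.47610 >1
  x=-2.650: |R|=1.26304 >1
Stable set (-2.4107, 0).

z* = -2.4107.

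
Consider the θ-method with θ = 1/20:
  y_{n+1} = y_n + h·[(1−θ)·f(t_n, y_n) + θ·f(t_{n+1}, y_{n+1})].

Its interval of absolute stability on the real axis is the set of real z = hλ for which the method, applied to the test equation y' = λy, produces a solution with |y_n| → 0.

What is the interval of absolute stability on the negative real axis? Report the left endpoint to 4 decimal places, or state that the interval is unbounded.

z∈(-2.2222,0).

On y'=λy, z=hλ:
  y_{n+1} = y_n + z·[19/20·y_n + 1/20·y_{n+1}] ⇒ (1 − 1/20z)y_{n+1} = (1 + 19/20z)y_n
  so R(z) = (1 + 19/20z)/(1 − 1/20z).

Solve |R(x)|<1 on ℝ⁻.
x=-0.71: |R|=0.3143
R=−1: 1+19/20x = −1+1/20x ⇒ -9/10x=2 ⇒ x=2/(-9/10)=-2.2222
Confirm numerically:
  x=-2.108: |R|=0.90700 <1
  x=-1.668: |R|=0.53960 <1
  x=-0.955: |R|=0.08852 <1
  x=-2.589: |R|=1.29227 >1
  x=-2.366: |R|=1.11571 >1
Interval (-2.2222, 0).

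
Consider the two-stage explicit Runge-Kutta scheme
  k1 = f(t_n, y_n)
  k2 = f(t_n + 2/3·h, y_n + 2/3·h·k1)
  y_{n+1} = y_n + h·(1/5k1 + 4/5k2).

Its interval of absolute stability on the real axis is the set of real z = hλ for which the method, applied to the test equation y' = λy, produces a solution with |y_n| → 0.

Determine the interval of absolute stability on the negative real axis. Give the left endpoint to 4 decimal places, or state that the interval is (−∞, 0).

(-1.8750, 0).

Set f=λy, z=hλ:
  k1=λy_n ⇒ h·k1=z·y_n;  k2=λ(1+2/3z)y_n ⇒ h·k2=z(1+2/3z)y_n
  y_{n+1}/y_n = 1 + 1/5z + 4/5z(1+2/3z) = 1 + z + 8/15z²
  R(z) = 1 + z + 8/15z².

Solve |R(x)|<1 on ℝ⁻.
x=-1.13: |R|=0.5510
R=1: x+8/15x²=0 ⇒ x=−15/8=-1.8750; min R=1−1/(4·8/15)=0.5312>−1
Confirm numerically:
  x=-1.641: |R|=0.79520 <1
  x=-1.100: |R|=0.54533 <1
  x=-0.956: |R|=0.53143 <1
  x=-1.943: |R|=1.07047 >1
  x=-1.917: |R|=1.04294 >1
So |R|<1 on (-1.8750, 0).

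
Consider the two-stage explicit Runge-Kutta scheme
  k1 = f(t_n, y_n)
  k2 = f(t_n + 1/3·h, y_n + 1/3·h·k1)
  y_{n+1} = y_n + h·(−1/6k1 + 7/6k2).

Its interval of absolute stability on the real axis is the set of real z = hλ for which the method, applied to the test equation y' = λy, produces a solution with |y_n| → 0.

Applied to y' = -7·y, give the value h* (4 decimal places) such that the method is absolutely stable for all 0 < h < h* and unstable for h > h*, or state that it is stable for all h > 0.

Test eqn y'=λy, z=hλ:
  k1=λy_n ⇒ h·k1=z·y_n;  k2=λ(1+1/3z)y_n ⇒ h·k2=z(1+1/3z)y_n
  y_{n+1}/y_n = 1 − 1/6z + 7/6z(1+1/3z) = 1 + z + 7/18z²
  Hence R(z) = 1 + z + 7/18z².

Solve |R(x)|<1 on ℝ⁻.
x=-1.57: |R|=0.3886
R=1: x+7/18x²=0 ⇒ x=−18/7=-2.5714; min R=1−1/(4·7/18)=0.3571>−1
Confirm numerically:
  x=-2.236: |R|=0.70833 <1
  x=-1.989: |R|=0.54949 <1
  x=-1.673: |R|=0.41547 <1
  x=-2.936: |R|=1.41626 >1
  x=-2.604: |R|=1.03298 >1
So |R|<1 on (-2.5714, 0).

(-2.5714,0); λ=-7 ⇒ h* = (18/7)/7 = 0.3673.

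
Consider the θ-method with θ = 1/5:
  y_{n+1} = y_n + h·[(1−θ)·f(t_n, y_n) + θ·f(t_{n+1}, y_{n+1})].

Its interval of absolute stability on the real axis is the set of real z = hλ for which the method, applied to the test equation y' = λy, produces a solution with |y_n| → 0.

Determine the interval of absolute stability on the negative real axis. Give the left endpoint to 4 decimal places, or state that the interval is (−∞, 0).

Test eqn y'=λy, z=hλ:
  y_{n+1} = y_n + z·[4/5·y_n + 1/5·y_{n+1}] ⇒ (1 − 1/5z)y_{n+1} = (1 + 4/5z)y_n
  Hence R(z) = (1 + 4/5z)/(1 − 1/5z).

Boundary: |R(x)|=1, x<0.
x=-1.43: |R|=0.1120
R=−1: 1+4/5x = −1+1/5x ⇒ -3/5x=2 ⇒ x=2/(-3/5)=-3.3333
Confirm numerically:
  x=-3.171: |R|=0.94040 <1
  x=-2.797: |R|=0.79364 <1
  x=-2.476: |R|=0.65597 <1
  x=-1.900: |R|=0.37681 <1
  x=-3.742: |R|=1.14024 >1
  x=-3.676: |R|=1.11849 >1
Interval (-3.3333, 0).

z∈(-3.3333,0).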